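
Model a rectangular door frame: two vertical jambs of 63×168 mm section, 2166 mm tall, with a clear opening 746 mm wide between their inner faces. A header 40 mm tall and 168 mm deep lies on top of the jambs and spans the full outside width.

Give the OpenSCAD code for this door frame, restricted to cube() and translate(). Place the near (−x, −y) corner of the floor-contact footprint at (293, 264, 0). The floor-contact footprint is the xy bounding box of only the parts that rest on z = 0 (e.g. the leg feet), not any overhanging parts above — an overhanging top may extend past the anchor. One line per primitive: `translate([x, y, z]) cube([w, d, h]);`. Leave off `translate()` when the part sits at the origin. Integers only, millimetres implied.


translate([293, 264, 0]) cube([63, 168, 2166]);
translate([1102, 264, 0]) cube([63, 168, 2166]);
translate([293, 264, 2166]) cube([872, 168, 40]);


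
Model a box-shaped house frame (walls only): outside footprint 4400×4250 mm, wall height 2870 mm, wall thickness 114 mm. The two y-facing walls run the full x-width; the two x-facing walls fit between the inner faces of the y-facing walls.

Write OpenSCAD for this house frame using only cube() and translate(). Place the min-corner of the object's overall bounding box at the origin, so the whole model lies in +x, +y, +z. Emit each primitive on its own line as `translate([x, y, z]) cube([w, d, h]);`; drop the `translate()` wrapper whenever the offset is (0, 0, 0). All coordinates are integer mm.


cube([4400, 114, 2870]);
translate([0, 4136, 0]) cube([4400, 114, 2870]);
translate([0, 114, 0]) cube([114, 4022, 2870]);
translate([4286, 114, 0]) cube([114, 4022, 2870]);


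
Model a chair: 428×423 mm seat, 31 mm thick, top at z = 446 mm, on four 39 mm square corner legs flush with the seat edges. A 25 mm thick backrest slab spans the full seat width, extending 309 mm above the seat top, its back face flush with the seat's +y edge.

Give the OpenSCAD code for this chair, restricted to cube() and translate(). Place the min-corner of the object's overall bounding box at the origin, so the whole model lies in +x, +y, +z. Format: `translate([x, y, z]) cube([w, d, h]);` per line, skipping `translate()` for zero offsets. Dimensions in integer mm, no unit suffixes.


translate([0, 0, 415]) cube([428, 423, 31]);
cube([39, 39, 415]);
translate([389, 0, 0]) cube([39, 39, 415]);
translate([0, 384, 0]) cube([39, 39, 415]);
translate([389, 384, 0]) cube([39, 39, 415]);
translate([0, 398, 446]) cube([428, 25, 309]);


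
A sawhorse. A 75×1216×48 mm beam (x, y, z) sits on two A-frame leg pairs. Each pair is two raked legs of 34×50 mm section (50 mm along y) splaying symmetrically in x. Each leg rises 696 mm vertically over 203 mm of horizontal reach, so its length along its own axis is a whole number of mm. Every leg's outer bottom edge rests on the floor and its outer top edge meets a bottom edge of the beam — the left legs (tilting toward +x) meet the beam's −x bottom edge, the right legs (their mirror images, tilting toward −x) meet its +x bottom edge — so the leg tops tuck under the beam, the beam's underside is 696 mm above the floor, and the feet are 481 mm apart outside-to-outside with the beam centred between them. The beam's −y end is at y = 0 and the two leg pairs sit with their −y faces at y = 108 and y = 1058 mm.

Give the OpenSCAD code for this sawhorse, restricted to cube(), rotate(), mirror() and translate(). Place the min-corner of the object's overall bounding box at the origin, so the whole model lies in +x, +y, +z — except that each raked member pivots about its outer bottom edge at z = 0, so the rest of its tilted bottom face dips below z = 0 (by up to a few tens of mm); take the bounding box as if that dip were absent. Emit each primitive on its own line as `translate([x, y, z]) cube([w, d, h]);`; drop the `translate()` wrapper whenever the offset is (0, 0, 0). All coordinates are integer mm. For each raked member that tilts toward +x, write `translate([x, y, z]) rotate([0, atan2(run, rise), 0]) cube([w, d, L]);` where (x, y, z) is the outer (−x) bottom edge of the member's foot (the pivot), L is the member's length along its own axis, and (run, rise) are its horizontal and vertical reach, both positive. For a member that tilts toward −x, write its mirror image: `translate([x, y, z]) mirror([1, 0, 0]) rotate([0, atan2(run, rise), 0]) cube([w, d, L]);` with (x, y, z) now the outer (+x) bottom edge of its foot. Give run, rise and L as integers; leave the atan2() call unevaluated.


// leg length = √(203² + 696²) = 725
// right-leg outer foot x = 2·203 + 75 = 481
// beam min-corner = (203, 0, 696)
translate([203, 0, 696]) cube([75, 1216, 48]);
translate([0, 108, 0]) rotate([0, atan2(203, 696), 0]) cube([34, 50, 725]);
translate([481, 108, 0]) mirror([1, 0, 0]) rotate([0, atan2(203, 696), 0]) cube([34, 50, 725]);
translate([0, 1058, 0]) rotate([0, atan2(203, 696), 0]) cube([34, 50, 725]);
translate([481, 1058, 0]) mirror([1, 0, 0]) rotate([0, atan2(203, 696), 0]) cube([34, 50, 725]);


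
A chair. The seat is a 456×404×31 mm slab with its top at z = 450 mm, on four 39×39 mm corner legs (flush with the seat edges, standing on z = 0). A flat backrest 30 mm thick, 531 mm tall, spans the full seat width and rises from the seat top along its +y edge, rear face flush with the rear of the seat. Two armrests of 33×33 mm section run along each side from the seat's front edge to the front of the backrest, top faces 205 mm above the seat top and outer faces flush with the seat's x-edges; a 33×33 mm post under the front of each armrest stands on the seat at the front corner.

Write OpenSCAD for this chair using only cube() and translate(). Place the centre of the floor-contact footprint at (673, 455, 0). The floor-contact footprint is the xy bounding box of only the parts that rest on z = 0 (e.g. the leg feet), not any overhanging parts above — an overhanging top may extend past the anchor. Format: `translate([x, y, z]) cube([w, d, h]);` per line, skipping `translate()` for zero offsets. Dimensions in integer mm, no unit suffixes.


translate([445, 253, 419]) cube([456, 404, 31]);
translate([445, 253, 0]) cube([39, 39, 419]);
translate([862, 253, 0]) cube([39, 39, 419]);
translate([445, 618, 0]) cube([39, 39, 419]);
translate([862, 618, 0]) cube([39, 39, 419]);
translate([445, 627, 450]) cube([456, 30, 531]);
translate([445, 253, 622]) cube([33, 374, 33]);
translate([868, 253, 622]) cube([33, 374, 33]);
translate([445, 253, 450]) cube([33, 33, 172]);
translate([868, 253, 450]) cube([33, 33, 172]);


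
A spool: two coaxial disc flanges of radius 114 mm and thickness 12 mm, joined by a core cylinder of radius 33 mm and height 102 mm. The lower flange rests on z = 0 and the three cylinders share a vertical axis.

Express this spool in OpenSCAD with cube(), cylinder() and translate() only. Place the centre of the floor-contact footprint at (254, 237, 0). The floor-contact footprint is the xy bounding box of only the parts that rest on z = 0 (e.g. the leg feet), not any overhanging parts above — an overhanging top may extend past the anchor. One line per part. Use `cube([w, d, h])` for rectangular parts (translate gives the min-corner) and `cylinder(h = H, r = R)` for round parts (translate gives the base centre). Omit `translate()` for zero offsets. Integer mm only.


translate([254, 237, 0]) cylinder(h = 12, r = 114);
translate([254, 237, 12]) cylinder(h = 102, r = 33);
translate([254, 237, 114]) cylinder(h = 12, r = 114);


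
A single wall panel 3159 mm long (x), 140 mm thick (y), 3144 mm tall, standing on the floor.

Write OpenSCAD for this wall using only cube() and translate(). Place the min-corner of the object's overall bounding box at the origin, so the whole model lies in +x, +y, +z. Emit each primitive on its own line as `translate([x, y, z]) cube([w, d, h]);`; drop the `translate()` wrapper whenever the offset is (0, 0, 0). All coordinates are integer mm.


cube([3159, 140, 3144]);


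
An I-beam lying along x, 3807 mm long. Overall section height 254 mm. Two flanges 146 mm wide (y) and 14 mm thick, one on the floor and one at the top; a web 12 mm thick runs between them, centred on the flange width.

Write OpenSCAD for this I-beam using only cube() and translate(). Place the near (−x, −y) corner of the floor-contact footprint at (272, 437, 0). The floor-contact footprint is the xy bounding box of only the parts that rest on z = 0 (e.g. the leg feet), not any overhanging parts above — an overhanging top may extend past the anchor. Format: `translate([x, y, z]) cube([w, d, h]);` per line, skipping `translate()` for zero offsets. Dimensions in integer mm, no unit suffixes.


translate([272, 437, 0]) cube([3807, 146, 14]);
translate([272, 504, 14]) cube([3807, 12, 226]);
translate([272, 437, 240]) cube([3807, 146, 14]);


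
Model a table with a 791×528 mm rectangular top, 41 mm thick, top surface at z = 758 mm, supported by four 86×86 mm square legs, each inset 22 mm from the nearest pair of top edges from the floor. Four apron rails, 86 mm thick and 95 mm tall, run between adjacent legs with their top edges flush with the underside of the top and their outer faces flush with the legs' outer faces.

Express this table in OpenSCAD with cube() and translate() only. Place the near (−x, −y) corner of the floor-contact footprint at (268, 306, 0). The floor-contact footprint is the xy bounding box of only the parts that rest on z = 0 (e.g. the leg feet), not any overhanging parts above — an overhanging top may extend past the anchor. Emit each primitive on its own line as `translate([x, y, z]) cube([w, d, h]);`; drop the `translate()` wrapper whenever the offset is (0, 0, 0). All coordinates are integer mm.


translate([246, 284, 717]) cube([791, 528, 41]);
translate([268, 306, 0]) cube([86, 86, 717]);
translate([929, 306, 0]) cube([86, 86, 717]);
translate([268, 704, 0]) cube([86, 86, 717]);
translate([929, 704, 0]) cube([86, 86, 717]);
translate([354, 306, 622]) cube([575, 86, 95]);
translate([354, 704, 622]) cube([575, 86, 95]);
translate([268, 392, 622]) cube([86, 312, 95]);
translate([929, 392, 622]) cube([86, 312, 95]);


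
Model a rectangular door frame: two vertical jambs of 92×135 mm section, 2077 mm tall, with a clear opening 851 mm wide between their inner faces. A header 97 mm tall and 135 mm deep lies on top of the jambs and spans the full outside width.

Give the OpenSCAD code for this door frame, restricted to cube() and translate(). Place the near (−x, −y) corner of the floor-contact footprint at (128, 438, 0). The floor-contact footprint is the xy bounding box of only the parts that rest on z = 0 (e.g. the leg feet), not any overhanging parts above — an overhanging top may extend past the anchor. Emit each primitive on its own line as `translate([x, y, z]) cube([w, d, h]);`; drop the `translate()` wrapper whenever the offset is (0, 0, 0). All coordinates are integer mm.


translate([128, 438, 0]) cube([92, 135, 2077]);
translate([1071, 438, 0]) cube([92, 135, 2077]);
translate([128, 438, 2077]) cube([1035, 135, 97]);


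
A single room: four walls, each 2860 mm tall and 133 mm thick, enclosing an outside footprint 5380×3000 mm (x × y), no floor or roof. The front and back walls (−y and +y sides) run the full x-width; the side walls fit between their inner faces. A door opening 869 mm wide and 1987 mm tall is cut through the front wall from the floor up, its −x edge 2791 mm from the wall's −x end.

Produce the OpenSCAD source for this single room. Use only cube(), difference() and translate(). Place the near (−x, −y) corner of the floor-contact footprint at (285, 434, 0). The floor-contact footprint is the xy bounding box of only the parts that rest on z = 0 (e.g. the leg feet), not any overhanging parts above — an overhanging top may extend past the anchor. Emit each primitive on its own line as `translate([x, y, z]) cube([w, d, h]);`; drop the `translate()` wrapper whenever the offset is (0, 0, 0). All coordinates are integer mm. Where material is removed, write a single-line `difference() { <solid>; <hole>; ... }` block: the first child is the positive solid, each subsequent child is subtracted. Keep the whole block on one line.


difference() { translate([285, 434, 0]) cube([5380, 133, 2860]); translate([3076, 434, 0]) cube([869, 133, 1987]); }
translate([285, 3301, 0]) cube([5380, 133, 2860]);
translate([285, 567, 0]) cube([133, 2734, 2860]);
translate([5532, 567, 0]) cube([133, 2734, 2860]);


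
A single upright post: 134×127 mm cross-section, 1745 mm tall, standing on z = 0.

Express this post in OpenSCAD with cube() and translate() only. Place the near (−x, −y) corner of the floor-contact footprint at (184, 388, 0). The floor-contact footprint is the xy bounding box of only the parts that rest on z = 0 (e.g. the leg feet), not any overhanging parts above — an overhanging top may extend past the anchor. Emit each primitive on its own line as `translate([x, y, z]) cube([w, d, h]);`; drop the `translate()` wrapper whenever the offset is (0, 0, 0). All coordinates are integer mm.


translate([184, 388, 0]) cube([134, 127, 1745]);


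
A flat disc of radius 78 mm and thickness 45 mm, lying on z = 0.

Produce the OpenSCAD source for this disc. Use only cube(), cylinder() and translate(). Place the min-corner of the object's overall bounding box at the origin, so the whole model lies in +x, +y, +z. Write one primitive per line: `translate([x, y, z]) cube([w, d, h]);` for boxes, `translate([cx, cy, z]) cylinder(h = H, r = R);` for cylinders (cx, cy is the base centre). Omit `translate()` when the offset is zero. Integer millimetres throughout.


translate([78, 78, 0]) cylinder(h = 45, r = 78);


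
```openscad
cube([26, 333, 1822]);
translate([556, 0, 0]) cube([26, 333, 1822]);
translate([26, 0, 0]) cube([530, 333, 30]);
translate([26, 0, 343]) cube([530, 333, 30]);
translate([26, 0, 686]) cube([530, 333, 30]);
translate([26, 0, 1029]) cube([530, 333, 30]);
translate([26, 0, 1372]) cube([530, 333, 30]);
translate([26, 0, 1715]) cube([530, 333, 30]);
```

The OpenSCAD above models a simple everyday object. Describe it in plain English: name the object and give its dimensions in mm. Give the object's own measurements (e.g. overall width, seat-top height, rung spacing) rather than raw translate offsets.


An open bookshelf. Two side panels, each 26 mm thick, 333 mm deep and 1822 mm tall, stand 582 mm apart (outside-to-outside). Between them sit 6 shelves, each 30 mm thick and 333 mm deep, spanning the full gap between the sides. The bottom shelf rests on the floor (its underside at z = 0) and the clear gap between one shelf's top and the next shelf's underside is 313 mm.


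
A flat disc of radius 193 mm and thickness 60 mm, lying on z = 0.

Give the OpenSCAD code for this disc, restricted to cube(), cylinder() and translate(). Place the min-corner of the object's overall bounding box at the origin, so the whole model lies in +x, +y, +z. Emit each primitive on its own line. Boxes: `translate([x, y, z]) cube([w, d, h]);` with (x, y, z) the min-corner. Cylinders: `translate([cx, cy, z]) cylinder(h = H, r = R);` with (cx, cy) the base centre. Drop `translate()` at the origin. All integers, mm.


translate([193, 193, 0]) cylinder(h = 60, r = 193);


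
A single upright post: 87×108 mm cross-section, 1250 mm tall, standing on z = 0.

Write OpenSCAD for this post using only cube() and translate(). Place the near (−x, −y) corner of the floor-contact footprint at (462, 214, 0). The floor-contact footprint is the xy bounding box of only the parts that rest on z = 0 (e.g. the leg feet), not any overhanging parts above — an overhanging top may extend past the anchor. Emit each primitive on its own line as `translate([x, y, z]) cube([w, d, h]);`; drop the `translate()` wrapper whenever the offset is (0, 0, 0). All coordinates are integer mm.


translate([462, 214, 0]) cube([87, 108, 1250]);


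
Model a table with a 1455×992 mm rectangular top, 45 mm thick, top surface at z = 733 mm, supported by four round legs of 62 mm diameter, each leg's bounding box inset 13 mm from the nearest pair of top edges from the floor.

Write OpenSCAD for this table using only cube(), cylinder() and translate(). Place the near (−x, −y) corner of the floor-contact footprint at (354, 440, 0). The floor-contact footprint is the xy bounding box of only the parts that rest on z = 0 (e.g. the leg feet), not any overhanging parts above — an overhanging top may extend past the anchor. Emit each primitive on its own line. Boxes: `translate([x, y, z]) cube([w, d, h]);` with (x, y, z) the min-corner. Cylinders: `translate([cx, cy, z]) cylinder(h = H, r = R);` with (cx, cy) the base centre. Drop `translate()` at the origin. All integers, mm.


// leg_h = 733 - 45 = 688
translate([341, 427, 688]) cube([1455, 992, 45]);
translate([385, 471, 0]) cylinder(h = 688, r = 31);
translate([1752, 471, 0]) cylinder(h = 688, r = 31);
translate([385, 1375, 0]) cylinder(h = 688, r = 31);
translate([1752, 1375, 0]) cylinder(h = 688, r = 31);


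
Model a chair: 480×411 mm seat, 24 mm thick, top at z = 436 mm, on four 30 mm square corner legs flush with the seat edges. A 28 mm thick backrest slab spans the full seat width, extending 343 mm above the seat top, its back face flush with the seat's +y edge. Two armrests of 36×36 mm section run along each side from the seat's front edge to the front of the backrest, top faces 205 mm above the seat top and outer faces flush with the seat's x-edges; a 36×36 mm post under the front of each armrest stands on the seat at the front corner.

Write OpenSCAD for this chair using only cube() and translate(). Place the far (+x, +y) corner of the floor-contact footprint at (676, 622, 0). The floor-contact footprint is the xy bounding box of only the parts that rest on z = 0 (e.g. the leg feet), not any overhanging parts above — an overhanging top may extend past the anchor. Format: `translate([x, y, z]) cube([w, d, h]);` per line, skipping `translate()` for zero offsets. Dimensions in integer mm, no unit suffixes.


// leg_h = 436 - 24 = 412
// arm post h = 205 - 36 = 169
translate([196, 211, 412]) cube([480, 411, 24]);
translate([196, 211, 0]) cube([30, 30, 412]);
translate([646, 211, 0]) cube([30, 30, 412]);
translate([196, 592, 0]) cube([30, 30, 412]);
translate([646, 592, 0]) cube([30, 30, 412]);
translate([196, 594, 436]) cube([480, 28, 343]);
translate([196, 211, 605]) cube([36, 383, 36]);
translate([640, 211, 605]) cube([36, 383, 36]);
translate([196, 211, 436]) cube([36, 36, 169]);
translate([640, 211, 436]) cube([36, 36, 169]);


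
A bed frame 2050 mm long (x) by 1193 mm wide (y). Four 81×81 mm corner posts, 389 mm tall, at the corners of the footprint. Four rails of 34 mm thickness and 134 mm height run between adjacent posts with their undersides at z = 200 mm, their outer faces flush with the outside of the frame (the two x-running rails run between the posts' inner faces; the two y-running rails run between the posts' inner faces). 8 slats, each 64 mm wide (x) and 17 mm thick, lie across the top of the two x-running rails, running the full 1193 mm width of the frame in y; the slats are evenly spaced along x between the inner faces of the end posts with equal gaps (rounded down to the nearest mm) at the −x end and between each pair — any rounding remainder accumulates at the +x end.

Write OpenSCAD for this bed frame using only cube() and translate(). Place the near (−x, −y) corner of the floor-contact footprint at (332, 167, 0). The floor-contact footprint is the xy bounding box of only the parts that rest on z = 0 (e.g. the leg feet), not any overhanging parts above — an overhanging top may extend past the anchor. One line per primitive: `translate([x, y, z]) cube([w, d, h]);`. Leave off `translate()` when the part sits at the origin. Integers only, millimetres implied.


translate([332, 167, 0]) cube([81, 81, 389]);
translate([332, 1279, 0]) cube([81, 81, 389]);
translate([2301, 167, 0]) cube([81, 81, 389]);
translate([2301, 1279, 0]) cube([81, 81, 389]);
translate([413, 167, 200]) cube([1888, 34, 134]);
translate([413, 1326, 200]) cube([1888, 34, 134]);
translate([332, 248, 200]) cube([34, 1031, 134]);
translate([2348, 248, 200]) cube([34, 1031, 134]);
translate([565, 167, 334]) cube([64, 1193, 17]);
translate([781, 167, 334]) cube([64, 1193, 17]);
translate([997, 167, 334]) cube([64, 1193, 17]);
translate([1213, 167, 334]) cube([64, 1193, 17]);
translate([1429, 167, 334]) cube([64, 1193, 17]);
translate([1645, 167, 334]) cube([64, 1193, 17]);
translate([1861, 167, 334]) cube([64, 1193, 17]);
translate([2077, 167, 334]) cube([64, 1193, 17]);


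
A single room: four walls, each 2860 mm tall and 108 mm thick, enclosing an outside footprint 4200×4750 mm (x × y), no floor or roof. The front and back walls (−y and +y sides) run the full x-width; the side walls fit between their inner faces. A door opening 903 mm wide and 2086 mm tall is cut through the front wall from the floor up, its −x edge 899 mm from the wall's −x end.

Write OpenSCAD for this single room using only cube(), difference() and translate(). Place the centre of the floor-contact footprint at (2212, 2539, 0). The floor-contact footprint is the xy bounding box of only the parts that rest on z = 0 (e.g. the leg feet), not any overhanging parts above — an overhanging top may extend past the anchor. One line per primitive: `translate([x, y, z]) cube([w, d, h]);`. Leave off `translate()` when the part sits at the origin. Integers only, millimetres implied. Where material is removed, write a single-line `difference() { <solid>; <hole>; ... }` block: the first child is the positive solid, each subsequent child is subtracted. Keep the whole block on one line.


difference() { translate([112, 164, 0]) cube([4200, 108, 2860]); translate([1011, 164, 0]) cube([903, 108, 2086]); }
translate([112, 4806, 0]) cube([4200, 108, 2860]);
translate([112, 272, 0]) cube([108, 4534, 2860]);
translate([4204, 272, 0]) cube([108, 4534, 2860]);


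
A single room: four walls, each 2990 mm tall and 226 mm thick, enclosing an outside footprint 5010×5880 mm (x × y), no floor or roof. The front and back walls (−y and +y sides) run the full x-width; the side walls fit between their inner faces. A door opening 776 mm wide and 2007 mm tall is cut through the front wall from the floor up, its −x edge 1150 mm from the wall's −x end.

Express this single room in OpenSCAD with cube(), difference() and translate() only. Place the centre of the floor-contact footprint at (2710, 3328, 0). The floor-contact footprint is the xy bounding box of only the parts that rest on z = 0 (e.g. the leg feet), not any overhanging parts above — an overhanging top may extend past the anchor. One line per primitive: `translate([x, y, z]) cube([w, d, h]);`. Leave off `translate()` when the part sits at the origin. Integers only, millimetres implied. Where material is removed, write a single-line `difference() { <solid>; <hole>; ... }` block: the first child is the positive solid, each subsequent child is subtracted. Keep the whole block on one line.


difference() { translate([205, 388, 0]) cube([5010, 226, 2990]); translate([1355, 388, 0]) cube([776, 226, 2007]); }
translate([205, 6042, 0]) cube([5010, 226, 2990]);
translate([205, 614, 0]) cube([226, 5428, 2990]);
translate([4989, 614, 0]) cube([226, 5428, 2990]);


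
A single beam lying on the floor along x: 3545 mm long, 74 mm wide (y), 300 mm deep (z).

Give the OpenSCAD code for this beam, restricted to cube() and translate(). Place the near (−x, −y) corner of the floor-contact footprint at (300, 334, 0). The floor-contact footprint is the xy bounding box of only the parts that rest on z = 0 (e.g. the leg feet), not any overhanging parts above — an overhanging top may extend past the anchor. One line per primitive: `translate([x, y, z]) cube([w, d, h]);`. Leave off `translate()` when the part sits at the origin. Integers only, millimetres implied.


translate([300, 334, 0]) cube([3545, 74, 300]);


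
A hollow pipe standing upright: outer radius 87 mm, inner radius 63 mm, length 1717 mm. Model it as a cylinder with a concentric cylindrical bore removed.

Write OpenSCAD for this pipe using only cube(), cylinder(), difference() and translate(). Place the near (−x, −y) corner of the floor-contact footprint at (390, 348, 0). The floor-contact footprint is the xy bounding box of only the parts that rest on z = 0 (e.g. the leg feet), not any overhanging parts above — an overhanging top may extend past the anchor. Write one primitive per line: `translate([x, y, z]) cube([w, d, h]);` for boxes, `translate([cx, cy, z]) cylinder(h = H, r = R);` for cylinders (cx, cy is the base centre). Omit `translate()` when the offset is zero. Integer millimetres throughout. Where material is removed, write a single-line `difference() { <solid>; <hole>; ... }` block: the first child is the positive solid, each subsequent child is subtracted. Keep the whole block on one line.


difference() { translate([477, 435, 0]) cylinder(h = 1717, r = 87); translate([477, 435, 0]) cylinder(h = 1717, r = 63); }


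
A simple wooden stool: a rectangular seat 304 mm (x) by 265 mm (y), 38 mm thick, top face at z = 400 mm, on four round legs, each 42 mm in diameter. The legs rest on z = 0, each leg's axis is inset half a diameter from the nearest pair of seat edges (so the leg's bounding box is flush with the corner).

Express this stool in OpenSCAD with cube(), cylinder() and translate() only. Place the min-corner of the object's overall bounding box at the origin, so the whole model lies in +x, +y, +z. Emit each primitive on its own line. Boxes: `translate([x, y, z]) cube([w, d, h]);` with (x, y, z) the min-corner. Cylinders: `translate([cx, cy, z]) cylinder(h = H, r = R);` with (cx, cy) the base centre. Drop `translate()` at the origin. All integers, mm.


translate([0, 0, 362]) cube([304, 265, 38]);
translate([21, 21, 0]) cylinder(h = 362, r = 21);
translate([283, 21, 0]) cylinder(h = 362, r = 21);
translate([21, 244, 0]) cylinder(h = 362, r = 21);
translate([283, 244, 0]) cylinder(h = 362, r = 21);


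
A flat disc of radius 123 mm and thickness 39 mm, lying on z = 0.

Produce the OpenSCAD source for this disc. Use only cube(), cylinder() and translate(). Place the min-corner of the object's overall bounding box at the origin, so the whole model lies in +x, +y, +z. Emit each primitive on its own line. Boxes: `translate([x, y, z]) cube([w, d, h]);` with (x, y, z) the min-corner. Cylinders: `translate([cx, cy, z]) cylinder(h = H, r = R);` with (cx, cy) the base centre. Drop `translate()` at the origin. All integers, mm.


translate([123, 123, 0]) cylinder(h = 39, r = 123);


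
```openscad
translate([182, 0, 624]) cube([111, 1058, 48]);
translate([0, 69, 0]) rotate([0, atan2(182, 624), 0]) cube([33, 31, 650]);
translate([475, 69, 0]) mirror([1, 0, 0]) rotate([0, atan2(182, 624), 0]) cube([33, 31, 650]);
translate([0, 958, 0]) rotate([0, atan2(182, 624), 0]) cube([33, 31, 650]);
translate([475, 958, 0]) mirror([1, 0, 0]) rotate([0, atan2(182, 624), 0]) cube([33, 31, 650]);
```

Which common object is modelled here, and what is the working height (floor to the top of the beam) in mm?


A sawhorse. The overall height is 672 mm.

A beam across two mirrored pairs of raked legs — a sawhorse. The beam's underside is at z = 624 (matching the legs' vertical rise in atan2(182, 624)) and the beam is 48 mm tall, so its top is at 624 + 48 = 672 mm. The raked legs top out at the beam's underside, so that is the highest point.


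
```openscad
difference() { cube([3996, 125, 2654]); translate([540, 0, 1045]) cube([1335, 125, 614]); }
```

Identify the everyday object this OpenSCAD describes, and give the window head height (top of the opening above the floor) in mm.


A wall with a window opening. The window head height is 1659 mm.

A wall with a rectangular opening subtracted — a window. Sill at z = 1045, opening 614 mm tall, so the head is at 1045 + 614 = 1659 mm.


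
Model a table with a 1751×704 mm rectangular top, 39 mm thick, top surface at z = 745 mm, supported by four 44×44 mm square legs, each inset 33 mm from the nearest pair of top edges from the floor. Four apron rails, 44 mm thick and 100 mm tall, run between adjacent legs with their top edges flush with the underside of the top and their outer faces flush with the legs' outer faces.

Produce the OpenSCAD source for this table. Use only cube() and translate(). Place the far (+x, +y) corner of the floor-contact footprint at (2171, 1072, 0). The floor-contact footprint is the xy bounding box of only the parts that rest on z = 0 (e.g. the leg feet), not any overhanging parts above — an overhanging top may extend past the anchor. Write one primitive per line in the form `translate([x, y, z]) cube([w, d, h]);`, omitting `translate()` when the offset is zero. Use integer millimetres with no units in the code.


translate([453, 401, 706]) cube([1751, 704, 39]);
translate([486, 434, 0]) cube([44, 44, 706]);
translate([2127, 434, 0]) cube([44, 44, 706]);
translate([486, 1028, 0]) cube([44, 44, 706]);
translate([2127, 1028, 0]) cube([44, 44, 706]);
translate([530, 434, 606]) cube([1597, 44, 100]);
translate([530, 1028, 606]) cube([1597, 44, 100]);
translate([486, 478, 606]) cube([44, 550, 100]);
translate([2127, 478, 606]) cube([44, 550, 100]);


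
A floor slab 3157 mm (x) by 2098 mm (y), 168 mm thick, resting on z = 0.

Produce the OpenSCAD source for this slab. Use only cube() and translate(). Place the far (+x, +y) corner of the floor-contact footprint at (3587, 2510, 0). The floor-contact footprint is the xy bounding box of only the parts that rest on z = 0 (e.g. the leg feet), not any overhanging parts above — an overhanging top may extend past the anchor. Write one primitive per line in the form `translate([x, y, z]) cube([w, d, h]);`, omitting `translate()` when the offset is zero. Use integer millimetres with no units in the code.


translate([430, 412, 0]) cube([3157, 2098, 168]);


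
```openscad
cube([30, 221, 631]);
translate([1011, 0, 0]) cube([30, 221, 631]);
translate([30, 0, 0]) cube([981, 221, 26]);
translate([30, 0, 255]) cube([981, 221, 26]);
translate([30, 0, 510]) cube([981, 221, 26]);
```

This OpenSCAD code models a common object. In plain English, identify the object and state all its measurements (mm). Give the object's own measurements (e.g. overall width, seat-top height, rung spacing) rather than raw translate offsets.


An open bookshelf. Two side panels, each 30 mm thick, 221 mm deep and 631 mm tall, stand 1041 mm apart (outside-to-outside). Between them sit 3 shelves, each 26 mm thick and 221 mm deep, spanning the full gap between the sides. The bottom shelf rests on the floor (its underside at z = 0) and the clear gap between one shelf's top and the next shelf's underside is 229 mm.


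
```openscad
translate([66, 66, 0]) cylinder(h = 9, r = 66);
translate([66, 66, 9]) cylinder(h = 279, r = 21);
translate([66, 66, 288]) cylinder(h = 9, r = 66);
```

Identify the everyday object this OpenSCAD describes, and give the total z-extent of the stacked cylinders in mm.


A spool. The overall height is 297 mm.

Three coaxial cylinders, large–small–large — a spool. Two 9 mm flanges and a 279 mm core give 9 + 279 + 9 = 297 mm.


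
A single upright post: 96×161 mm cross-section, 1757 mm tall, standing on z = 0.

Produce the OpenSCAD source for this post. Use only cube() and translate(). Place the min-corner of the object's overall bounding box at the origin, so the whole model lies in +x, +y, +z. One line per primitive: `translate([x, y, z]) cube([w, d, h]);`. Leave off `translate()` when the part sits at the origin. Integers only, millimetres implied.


cube([96, 161, 1757]);


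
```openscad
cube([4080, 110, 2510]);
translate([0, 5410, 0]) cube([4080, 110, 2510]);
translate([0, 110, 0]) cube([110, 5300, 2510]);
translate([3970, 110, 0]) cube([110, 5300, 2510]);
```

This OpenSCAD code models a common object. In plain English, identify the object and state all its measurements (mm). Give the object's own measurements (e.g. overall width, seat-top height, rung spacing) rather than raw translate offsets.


The wall frame of a small rectangular building: four walls, each 2510 mm tall and 110 mm thick, enclosing a footprint 4080 mm (x) by 5520 mm (y) outside-to-outside, with no floor or roof. The front and back walls (the −y and +y sides) span the full width; the two side walls fit between them.


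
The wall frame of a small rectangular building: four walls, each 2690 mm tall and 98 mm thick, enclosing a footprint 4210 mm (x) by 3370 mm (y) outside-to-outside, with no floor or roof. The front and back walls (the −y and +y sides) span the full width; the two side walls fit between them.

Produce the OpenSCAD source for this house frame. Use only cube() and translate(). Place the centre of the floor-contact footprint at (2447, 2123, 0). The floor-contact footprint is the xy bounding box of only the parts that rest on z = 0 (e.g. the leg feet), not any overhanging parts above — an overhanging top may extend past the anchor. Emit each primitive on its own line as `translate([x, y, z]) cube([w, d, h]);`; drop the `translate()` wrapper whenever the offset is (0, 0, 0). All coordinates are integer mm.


translate([342, 438, 0]) cube([4210, 98, 2690]);
translate([342, 3710, 0]) cube([4210, 98, 2690]);
translate([342, 536, 0]) cube([98, 3174, 2690]);
translate([4454, 536, 0]) cube([98, 3174, 2690]);


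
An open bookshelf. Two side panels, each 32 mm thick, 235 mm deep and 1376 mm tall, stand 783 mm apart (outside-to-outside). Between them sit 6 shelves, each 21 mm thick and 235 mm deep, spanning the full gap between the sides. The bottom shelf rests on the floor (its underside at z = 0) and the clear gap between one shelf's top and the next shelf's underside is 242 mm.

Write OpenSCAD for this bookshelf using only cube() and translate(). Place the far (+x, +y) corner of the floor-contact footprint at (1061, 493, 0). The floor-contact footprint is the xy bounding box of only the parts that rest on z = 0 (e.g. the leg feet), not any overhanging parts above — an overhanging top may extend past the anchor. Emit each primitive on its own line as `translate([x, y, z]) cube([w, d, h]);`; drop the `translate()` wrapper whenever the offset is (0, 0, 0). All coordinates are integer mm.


translate([278, 258, 0]) cube([32, 235, 1376]);
translate([1029, 258, 0]) cube([32, 235, 1376]);
translate([310, 258, 0]) cube([719, 235, 21]);
translate([310, 258, 263]) cube([719, 235, 21]);
translate([310, 258, 526]) cube([719, 235, 21]);
translate([310, 258, 789]) cube([719, 235, 21]);
translate([310, 258, 1052]) cube([719, 235, 21]);
translate([310, 258, 1315]) cube([719, 235, 21]);


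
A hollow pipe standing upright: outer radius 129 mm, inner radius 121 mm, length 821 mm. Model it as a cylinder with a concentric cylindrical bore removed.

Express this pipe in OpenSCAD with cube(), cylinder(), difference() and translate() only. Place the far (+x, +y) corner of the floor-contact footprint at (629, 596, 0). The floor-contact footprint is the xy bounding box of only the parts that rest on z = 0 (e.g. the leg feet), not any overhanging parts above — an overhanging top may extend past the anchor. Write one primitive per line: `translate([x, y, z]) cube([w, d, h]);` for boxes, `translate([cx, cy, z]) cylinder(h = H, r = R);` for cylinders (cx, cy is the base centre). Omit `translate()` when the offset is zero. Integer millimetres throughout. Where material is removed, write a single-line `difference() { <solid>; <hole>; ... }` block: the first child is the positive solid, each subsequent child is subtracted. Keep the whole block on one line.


difference() { translate([500, 467, 0]) cylinder(h = 821, r = 129); translate([500, 467, 0]) cylinder(h = 821, r = 121); }


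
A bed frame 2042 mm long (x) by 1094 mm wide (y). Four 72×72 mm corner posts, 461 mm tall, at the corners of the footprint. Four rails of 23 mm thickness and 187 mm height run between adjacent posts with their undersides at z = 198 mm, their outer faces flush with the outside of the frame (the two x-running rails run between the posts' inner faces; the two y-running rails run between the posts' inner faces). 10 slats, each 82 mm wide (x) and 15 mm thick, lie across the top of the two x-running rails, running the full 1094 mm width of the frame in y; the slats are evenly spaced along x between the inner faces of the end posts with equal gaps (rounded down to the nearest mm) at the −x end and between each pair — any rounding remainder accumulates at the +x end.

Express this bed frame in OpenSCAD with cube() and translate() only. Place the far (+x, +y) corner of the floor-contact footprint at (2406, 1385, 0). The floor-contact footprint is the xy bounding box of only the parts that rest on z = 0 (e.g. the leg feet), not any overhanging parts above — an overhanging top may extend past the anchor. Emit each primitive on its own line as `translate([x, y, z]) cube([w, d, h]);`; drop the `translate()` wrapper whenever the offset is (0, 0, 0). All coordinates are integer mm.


// slat z = rail_z + rail_h = 198 + 187 = 385
// slat gap = ⌊(1898 − 10·82) / 11⌋ = 98
translate([364, 291, 0]) cube([72, 72, 461]);
translate([364, 1313, 0]) cube([72, 72, 461]);
translate([2334, 291, 0]) cube([72, 72, 461]);
translate([2334, 1313, 0]) cube([72, 72, 461]);
translate([436, 291, 198]) cube([1898, 23, 187]);
translate([436, 1362, 198]) cube([1898, 23, 187]);
translate([364, 363, 198]) cube([23, 950, 187]);
translate([2383, 363, 198]) cube([23, 950, 187]);
translate([534, 291, 385]) cube([82, 1094, 15]);
translate([714, 291, 385]) cube([82, 1094, 15]);
translate([894, 291, 385]) cube([82, 1094, 15]);
translate([1074, 291, 385]) cube([82, 1094, 15]);
translate([1254, 291, 385]) cube([82, 1094, 15]);
translate([1434, 291, 385]) cube([82, 1094, 15]);
translate([1614, 291, 385]) cube([82, 1094, 15]);
translate([1794, 291, 385]) cube([82, 1094, 15]);
translate([1974, 291, 385]) cube([82, 1094, 15]);
translate([2154, 291, 385]) cube([82, 1094, 15]);


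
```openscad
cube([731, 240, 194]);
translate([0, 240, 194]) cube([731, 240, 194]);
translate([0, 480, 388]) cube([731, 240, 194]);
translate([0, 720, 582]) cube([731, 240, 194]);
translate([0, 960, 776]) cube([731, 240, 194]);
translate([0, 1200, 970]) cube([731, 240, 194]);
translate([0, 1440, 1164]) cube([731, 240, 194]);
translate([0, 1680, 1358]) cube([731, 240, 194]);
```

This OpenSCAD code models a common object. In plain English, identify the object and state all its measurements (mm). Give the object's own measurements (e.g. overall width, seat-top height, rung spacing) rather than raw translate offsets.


A straight staircase of 8 solid steps. Each step is 731 mm wide (x), 240 mm deep (y, the going) and 194 mm tall (the rise). The first step rests on the floor; each subsequent step sits one going further in +y and one rise higher in +z, directly behind and above the previous step with no overlap.


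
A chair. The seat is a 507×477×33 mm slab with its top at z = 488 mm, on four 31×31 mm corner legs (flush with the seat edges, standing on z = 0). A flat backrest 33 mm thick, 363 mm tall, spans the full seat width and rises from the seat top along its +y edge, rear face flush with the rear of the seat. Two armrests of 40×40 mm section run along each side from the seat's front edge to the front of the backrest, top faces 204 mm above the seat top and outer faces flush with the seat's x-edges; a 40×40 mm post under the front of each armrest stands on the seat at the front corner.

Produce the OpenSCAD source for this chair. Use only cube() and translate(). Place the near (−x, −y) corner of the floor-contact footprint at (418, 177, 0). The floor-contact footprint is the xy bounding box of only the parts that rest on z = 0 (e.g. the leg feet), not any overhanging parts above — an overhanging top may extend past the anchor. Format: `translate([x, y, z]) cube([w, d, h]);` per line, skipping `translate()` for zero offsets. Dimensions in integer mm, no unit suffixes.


// leg_h = 488 - 33 = 455
// arm post h = 204 - 40 = 164
translate([418, 177, 455]) cube([507, 477, 33]);
translate([418, 177, 0]) cube([31, 31, 455]);
translate([894, 177, 0]) cube([31, 31, 455]);
translate([418, 623, 0]) cube([31, 31, 455]);
translate([894, 623, 0]) cube([31, 31, 455]);
translate([418, 621, 488]) cube([507, 33, 363]);
translate([418, 177, 652]) cube([40, 444, 40]);
translate([885, 177, 652]) cube([40, 444, 40]);
translate([418, 177, 488]) cube([40, 40, 164]);
translate([885, 177, 488]) cube([40, 40, 164]);
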